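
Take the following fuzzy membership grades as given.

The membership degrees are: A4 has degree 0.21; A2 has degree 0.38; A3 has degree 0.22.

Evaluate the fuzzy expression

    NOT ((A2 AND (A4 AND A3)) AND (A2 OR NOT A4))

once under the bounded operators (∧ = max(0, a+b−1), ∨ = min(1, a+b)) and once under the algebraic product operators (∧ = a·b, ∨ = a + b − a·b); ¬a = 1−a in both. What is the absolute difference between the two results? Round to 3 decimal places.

0.015

Under bounded:
  A4 AND A3 = max(0, a+b−1) on (0.21, 0.22) = 0.00
  A2 AND (A4 AND A3) = max(0, a+b−1) on (0.38, 0.00) = 0.00
  NOT A4 = 1 − 0.21 = 0.79
  A2 OR NOT A4 = min(1, a+b) on (0.38, 0.79) = 1.00
  (A2 AND (A4 AND A3)) AND (A2 OR NOT A4) = max(0, a+b−1) on (0.00, 1.00) = 0.00
  NOT ((A2 AND (A4 AND A3)) AND (A2 OR NOT A4)) = 1 − 0.00 = 1.00
  → value = 1.0000
Under algebraic product:
  A4 AND A3 = a·b on (0.2100, 0.2200) = 0.0462
  A2 AND (A4 AND A3) = a·b on (0.3800, 0.0462) = 0.0176
  NOT A4 = 1 − 0.2100 = 0.7900
  A2 OR NOT A4 = a + b − a·b on (0.3800, 0.7900) = 0.8698
  (A2 AND (A4 AND A3)) AND (A2 OR NOT A4) = a·b on (0.0176, 0.8698) = 0.0153
  NOT ((A2 AND (A4 AND A3)) AND (A2 OR NOT A4)) = 1 − 0.0153 = 0.9847
  → value = 0.9847
|1.0000 − 0.9847| = 0.015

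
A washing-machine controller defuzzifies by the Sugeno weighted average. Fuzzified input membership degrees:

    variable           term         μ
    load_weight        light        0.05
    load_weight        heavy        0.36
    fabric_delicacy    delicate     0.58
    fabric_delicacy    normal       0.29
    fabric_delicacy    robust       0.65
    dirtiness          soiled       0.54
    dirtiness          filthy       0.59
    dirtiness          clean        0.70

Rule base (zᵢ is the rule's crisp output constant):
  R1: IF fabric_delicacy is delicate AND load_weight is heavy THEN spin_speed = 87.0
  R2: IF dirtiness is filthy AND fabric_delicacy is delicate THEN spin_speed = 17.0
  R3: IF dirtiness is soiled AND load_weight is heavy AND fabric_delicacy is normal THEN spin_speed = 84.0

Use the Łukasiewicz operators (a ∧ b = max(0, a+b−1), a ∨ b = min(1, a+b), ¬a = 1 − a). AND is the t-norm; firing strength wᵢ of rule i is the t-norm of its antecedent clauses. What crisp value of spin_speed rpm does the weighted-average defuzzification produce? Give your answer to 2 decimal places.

R1 (z=87.0): delicate=0.58, heavy=0.36; AND[max(0, a+b−1)] → w = 0.00
R2 (z=17.0): filthy=0.59, delicate=0.58; AND[max(0, a+b−1)] → w = 0.17
R3 (z=84.0): soiled=0.54, heavy=0.36, normal=0.29; AND[max(0, a+b−1)] → w = 0.00
Weighted average = (0.00·87.0 + 0.17·17.0 + 0.00·84.0) / (0.00 + 0.17 + 0.00)
  = 2.8900 / 0.1700 = 17.00

17.00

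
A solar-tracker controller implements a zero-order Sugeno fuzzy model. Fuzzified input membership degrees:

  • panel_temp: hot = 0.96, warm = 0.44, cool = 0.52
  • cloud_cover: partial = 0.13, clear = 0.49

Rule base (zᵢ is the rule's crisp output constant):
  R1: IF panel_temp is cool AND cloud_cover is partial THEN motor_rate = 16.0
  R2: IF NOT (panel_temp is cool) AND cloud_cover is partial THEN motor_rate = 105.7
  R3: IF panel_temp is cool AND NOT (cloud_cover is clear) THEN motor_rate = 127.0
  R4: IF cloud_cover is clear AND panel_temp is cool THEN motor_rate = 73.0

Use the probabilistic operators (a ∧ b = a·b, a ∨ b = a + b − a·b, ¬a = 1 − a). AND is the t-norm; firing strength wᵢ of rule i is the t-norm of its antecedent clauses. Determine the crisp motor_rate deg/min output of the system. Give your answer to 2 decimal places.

R1 (z=16.0): cool=0.52, partial=0.13; AND[a·b] → w = 0.0676
R2 (z=105.7): ¬cool=1−0.52=0.48, partial=0.13; AND[a·b] → w = 0.0624
R3 (z=127.0): cool=0.52, ¬clear=1−0.49=0.51; AND[a·b] → w = 0.2652
R4 (z=73.0): clear=0.49, cool=0.52; AND[a·b] → w = 0.2548
Weighted average = (0.0676·16.0 + 0.0624·105.7 + 0.2652·127.0 + 0.2548·73.0) / (0.0676 + 0.0624 + 0.2652 + 0.2548)
  = 59.9581 / 0.6500 = 92.24

92.24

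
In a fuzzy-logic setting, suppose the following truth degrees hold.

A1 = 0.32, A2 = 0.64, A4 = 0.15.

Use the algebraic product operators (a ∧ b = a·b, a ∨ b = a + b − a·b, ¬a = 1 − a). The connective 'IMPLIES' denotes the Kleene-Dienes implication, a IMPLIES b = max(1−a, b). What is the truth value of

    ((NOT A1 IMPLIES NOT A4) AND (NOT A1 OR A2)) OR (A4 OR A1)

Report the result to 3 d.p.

NOT A1 = 1 − 0.3200 = 0.6800
NOT A4 = 1 − 0.1500 = 0.8500
NOT A1 IMPLIES NOT A4  [Kleene-Dienes: max(1−a, b)] with a=0.6800, b=0.8500 → 0.8500
NOT A1 = 1 − 0.3200 = 0.6800
NOT A1 OR A2 = a + b − a·b on (0.6800, 0.6400) = 0.8848
(NOT A1 IMPLIES NOT A4) AND (NOT A1 OR A2) = a·b on (0.8500, 0.8848) = 0.7521
A4 OR A1 = a + b − a·b on (0.1500, 0.3200) = 0.4220
((NOT A1 IMPLIES NOT A4) AND (NOT A1 OR A2)) OR (A4 OR A1) = a + b − a·b on (0.7521, 0.4220) = 0.8567

0.857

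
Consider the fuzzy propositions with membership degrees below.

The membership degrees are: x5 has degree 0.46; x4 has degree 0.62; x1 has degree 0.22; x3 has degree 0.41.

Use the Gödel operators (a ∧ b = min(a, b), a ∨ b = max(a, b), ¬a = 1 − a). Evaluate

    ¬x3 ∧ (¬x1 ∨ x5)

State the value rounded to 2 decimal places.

0.59

¬x3 = 1 − 0.41 = 0.59
¬x1 = 1 − 0.22 = 0.78
¬x1 ∨ x5 = max(a, b) on (0.78, 0.46) = 0.78
¬x3 ∧ (¬x1 ∨ x5) = min(a, b) on (0.59, 0.78) = 0.59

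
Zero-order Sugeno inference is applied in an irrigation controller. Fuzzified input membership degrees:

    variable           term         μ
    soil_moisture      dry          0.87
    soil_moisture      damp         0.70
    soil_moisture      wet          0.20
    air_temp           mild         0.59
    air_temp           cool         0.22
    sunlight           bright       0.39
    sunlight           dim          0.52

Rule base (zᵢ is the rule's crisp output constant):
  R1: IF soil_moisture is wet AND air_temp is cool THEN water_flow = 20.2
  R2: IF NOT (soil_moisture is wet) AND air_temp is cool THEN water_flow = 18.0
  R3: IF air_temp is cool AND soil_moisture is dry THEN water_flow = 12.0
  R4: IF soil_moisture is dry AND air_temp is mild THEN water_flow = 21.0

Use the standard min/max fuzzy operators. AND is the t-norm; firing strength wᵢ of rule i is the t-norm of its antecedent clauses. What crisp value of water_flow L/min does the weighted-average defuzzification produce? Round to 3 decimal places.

18.724

R1 (z=20.2): wet=0.20, cool=0.22; AND[min(a, b)] → w = 0.20
R2 (z=18.0): ¬wet=1−0.20=0.80, cool=0.22; AND[min(a, b)] → w = 0.22
R3 (z=12.0): cool=0.22, dry=0.87; AND[min(a, b)] → w = 0.22
R4 (z=21.0): dry=0.87, mild=0.59; AND[min(a, b)] → w = 0.59
Weighted average = (0.20·20.2 + 0.22·18.0 + 0.22·12.0 + 0.59·21.0) / (0.20 + 0.22 + 0.22 + 0.59)
  = 23.0300 / 1.2300 = 18.724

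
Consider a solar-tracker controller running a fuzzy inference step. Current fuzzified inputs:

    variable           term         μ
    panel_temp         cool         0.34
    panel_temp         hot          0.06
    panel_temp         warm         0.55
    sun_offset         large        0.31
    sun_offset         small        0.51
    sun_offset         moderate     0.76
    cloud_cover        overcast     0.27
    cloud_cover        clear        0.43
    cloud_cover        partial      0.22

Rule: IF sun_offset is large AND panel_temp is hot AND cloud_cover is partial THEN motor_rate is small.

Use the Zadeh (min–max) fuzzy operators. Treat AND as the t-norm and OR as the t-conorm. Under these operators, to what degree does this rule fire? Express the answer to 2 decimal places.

firing strength: large=0.31, hot=0.06, partial=0.22; AND[min(a, b)] → w = 0.06

0.06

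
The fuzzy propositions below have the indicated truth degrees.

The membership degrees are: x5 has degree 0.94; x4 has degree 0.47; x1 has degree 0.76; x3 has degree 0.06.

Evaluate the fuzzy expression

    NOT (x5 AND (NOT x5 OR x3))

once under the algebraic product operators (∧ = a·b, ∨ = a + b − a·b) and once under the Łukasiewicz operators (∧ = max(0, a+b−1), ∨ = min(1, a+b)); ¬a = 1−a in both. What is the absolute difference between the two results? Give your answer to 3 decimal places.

0.049

Under algebraic product:
  NOT x5 = 1 − 0.9400 = 0.0600
  NOT x5 OR x3 = a + b − a·b on (0.0600, 0.0600) = 0.1164
  x5 AND (NOT x5 OR x3) = a·b on (0.9400, 0.1164) = 0.1094
  NOT (x5 AND (NOT x5 OR x3)) = 1 − 0.1094 = 0.8906
  → value = 0.8906
Under Łukasiewicz:
  NOT x5 = 1 − 0.94 = 0.06
  NOT x5 OR x3 = min(1, a+b) on (0.06, 0.06) = 0.12
  x5 AND (NOT x5 OR x3) = max(0, a+b−1) on (0.94, 0.12) = 0.06
  NOT (x5 AND (NOT x5 OR x3)) = 1 − 0.06 = 0.94
  → value = 0.9400
|0.8906 − 0.9400| = 0.049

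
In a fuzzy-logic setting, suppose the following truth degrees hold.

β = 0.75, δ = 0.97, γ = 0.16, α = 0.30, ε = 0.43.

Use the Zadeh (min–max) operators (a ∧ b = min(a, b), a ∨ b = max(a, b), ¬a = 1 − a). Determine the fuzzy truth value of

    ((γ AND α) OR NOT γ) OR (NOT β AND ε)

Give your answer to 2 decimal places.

0.84

γ AND α = min(a, b) on (0.16, 0.30) = 0.16
NOT γ = 1 − 0.16 = 0.84
(γ AND α) OR NOT γ = max(a, b) on (0.16, 0.84) = 0.84
NOT β = 1 − 0.75 = 0.25
NOT β AND ε = min(a, b) on (0.25, 0.43) = 0.25
((γ AND α) OR NOT γ) OR (NOT β AND ε) = max(a, b) on (0.84, 0.25) = 0.84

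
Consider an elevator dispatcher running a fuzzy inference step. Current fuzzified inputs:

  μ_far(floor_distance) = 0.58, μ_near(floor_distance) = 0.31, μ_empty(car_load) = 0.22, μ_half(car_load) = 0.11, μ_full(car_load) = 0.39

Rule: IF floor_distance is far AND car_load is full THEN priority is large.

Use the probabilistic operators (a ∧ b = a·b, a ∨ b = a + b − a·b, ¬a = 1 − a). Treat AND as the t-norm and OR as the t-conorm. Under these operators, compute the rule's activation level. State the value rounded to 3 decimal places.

firing strength: far=0.58, full=0.39; AND[a·b] → w = 0.2262

0.226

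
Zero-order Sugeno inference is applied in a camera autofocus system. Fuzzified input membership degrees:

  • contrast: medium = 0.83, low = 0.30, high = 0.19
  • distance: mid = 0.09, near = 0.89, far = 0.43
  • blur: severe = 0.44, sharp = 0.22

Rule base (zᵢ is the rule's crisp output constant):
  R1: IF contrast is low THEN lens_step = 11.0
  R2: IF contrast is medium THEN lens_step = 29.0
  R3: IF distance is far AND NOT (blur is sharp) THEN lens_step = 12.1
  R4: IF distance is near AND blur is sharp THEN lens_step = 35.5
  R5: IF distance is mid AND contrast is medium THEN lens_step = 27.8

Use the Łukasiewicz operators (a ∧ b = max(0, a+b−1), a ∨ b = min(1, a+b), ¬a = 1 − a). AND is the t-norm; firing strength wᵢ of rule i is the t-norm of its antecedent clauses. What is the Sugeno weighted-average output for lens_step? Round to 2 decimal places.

R1 (z=11.0): low=0.30 → w = 0.30
R2 (z=29.0): medium=0.83 → w = 0.83
R3 (z=12.1): far=0.43, ¬sharp=1−0.22=0.78; AND[max(0, a+b−1)] → w = 0.21
R4 (z=35.5): near=0.89, sharp=0.22; AND[max(0, a+b−1)] → w = 0.11
R5 (z=27.8): mid=0.09, medium=0.83; AND[max(0, a+b−1)] → w = 0.00
Weighted average = (0.30·11.0 + 0.83·29.0 + 0.21·12.1 + 0.11·35.5 + 0.00·27.8) / (0.30 + 0.83 + 0.21 + 0.11 + 0.00)
  = 33.8160 / 1.4500 = 23.32

23.32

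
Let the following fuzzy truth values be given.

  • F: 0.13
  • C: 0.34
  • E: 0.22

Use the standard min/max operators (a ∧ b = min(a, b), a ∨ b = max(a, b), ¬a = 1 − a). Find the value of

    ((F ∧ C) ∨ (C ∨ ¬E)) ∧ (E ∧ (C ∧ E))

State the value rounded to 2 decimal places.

0.22

F ∧ C = min(a, b) on (0.13, 0.34) = 0.13
¬E = 1 − 0.22 = 0.78
C ∨ ¬E = max(a, b) on (0.34, 0.78) = 0.78
(F ∧ C) ∨ (C ∨ ¬E) = max(a, b) on (0.13, 0.78) = 0.78
C ∧ E = min(a, b) on (0.34, 0.22) = 0.22
E ∧ (C ∧ E) = min(a, b) on (0.22, 0.22) = 0.22
((F ∧ C) ∨ (C ∨ ¬E)) ∧ (E ∧ (C ∧ E)) = min(a, b) on (0.78, 0.22) = 0.22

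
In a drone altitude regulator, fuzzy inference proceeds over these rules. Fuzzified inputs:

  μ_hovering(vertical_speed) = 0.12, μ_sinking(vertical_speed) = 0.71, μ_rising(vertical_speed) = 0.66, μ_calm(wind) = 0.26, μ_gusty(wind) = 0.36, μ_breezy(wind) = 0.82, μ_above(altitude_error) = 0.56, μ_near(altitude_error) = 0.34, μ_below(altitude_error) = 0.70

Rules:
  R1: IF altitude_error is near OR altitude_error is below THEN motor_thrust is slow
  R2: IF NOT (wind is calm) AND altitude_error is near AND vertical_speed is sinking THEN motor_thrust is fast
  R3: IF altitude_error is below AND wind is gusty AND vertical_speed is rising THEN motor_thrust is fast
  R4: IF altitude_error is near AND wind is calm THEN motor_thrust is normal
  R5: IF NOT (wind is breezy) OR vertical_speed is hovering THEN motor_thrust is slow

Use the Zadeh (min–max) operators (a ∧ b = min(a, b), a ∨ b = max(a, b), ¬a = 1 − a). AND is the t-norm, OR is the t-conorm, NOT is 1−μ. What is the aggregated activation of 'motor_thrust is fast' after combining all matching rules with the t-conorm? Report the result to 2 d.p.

R1: near=0.34, below=0.70; OR[max(a, b)] → w = 0.70
R2: ¬calm=1−0.26=0.74, near=0.34, sinking=0.71; AND[min(a, b)] → w = 0.34
R3: below=0.70, gusty=0.36, rising=0.66; AND[min(a, b)] → w = 0.36
R4: near=0.34, calm=0.26; AND[min(a, b)] → w = 0.26
R5: ¬breezy=1−0.82=0.18, hovering=0.12; OR[max(a, b)] → w = 0.18
Rules with consequent 'fast': {R2, R3} → strengths 0.34, 0.36
Aggregate via t-conorm [max(a, b)]: 0.36

0.36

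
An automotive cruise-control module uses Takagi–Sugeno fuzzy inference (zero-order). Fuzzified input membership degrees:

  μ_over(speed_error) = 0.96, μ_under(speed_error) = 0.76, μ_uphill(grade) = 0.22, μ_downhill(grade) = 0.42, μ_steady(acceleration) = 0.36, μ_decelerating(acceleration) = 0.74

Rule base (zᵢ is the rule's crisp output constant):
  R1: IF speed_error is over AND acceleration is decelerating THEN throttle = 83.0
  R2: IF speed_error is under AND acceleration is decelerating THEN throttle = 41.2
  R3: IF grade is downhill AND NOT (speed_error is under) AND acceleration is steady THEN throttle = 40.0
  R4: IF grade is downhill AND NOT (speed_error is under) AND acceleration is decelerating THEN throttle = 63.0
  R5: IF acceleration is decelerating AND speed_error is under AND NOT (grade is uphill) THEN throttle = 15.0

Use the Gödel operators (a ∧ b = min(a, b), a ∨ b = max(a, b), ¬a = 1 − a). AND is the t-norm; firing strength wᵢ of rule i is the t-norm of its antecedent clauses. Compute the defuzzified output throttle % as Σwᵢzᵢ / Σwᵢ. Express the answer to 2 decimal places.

R1 (z=83.0): over=0.96, decelerating=0.74; AND[min(a, b)] → w = 0.74
R2 (z=41.2): under=0.76, decelerating=0.74; AND[min(a, b)] → w = 0.74
R3 (z=40.0): downhill=0.42, ¬under=1−0.76=0.24, steady=0.36; AND[min(a, b)] → w = 0.24
R4 (z=63.0): downhill=0.42, ¬under=1−0.76=0.24, decelerating=0.74; AND[min(a, b)] → w = 0.24
R5 (z=15.0): decelerating=0.74, under=0.76, ¬uphill=1−0.22=0.78; AND[min(a, b)] → w = 0.74
Weighted average = (0.74·83.0 + 0.74·41.2 + 0.24·40.0 + 0.24·63.0 + 0.74·15.0) / (0.74 + 0.74 + 0.24 + 0.24 + 0.74)
  = 127.7280 / 2.7000 = 47.31

47.31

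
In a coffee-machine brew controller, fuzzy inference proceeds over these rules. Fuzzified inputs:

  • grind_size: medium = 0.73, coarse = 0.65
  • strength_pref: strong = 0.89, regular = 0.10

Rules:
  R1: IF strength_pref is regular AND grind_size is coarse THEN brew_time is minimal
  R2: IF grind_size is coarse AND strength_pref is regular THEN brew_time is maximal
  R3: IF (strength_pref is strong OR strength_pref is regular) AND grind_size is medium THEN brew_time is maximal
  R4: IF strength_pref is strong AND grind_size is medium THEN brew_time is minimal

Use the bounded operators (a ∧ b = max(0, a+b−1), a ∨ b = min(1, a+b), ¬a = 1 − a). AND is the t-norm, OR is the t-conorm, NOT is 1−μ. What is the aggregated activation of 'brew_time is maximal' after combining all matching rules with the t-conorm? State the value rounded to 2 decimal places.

0.72

R1: regular=0.10, coarse=0.65; AND[max(0, a+b−1)] → w = 0.00
R2: coarse=0.65, regular=0.10; AND[max(0, a+b−1)] → w = 0.00
R3: (strong=0.89 OR regular=0.10) = 0.99; AND[max(0, a+b−1)] with medium=0.73 → w = 0.72
R4: strong=0.89, medium=0.73; AND[max(0, a+b−1)] → w = 0.62
Rules with consequent 'maximal': {R2, R3} → strengths 0.00, 0.72
Aggregate via t-conorm [min(1, a+b)]: 0.72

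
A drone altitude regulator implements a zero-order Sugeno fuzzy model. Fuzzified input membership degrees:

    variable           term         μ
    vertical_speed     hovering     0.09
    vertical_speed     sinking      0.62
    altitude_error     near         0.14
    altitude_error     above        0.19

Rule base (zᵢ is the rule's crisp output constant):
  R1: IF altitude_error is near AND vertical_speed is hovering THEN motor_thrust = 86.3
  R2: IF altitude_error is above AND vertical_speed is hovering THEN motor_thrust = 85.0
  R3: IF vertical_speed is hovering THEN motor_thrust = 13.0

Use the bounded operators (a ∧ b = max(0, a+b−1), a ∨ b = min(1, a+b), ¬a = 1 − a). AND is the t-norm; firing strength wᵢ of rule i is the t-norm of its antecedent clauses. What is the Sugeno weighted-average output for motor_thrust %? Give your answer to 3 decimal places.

R1 (z=86.3): near=0.14, hovering=0.09; AND[max(0, a+b−1)] → w = 0.00
R2 (z=85.0): above=0.19, hovering=0.09; AND[max(0, a+b−1)] → w = 0.00
R3 (z=13.0): hovering=0.09 → w = 0.09
Weighted average = (0.00·86.3 + 0.00·85.0 + 0.09·13.0) / (0.00 + 0.00 + 0.09)
  = 1.1700 / 0.0900 = 13.000

13.000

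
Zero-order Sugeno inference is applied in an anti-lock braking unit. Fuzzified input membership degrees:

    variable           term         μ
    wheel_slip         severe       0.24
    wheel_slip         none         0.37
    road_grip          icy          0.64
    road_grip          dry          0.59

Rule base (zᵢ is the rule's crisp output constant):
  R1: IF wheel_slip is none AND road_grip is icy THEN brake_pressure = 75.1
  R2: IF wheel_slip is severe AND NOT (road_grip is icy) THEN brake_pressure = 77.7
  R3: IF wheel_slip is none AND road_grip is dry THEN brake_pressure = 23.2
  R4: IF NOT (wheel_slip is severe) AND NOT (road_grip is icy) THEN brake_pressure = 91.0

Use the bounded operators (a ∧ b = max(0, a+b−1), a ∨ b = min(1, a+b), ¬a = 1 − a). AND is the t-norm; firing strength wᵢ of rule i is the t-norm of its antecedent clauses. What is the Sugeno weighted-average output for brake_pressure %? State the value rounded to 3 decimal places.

R1 (z=75.1): none=0.37, icy=0.64; AND[max(0, a+b−1)] → w = 0.01
R2 (z=77.7): severe=0.24, ¬icy=1−0.64=0.36; AND[max(0, a+b−1)] → w = 0.00
R3 (z=23.2): none=0.37, dry=0.59; AND[max(0, a+b−1)] → w = 0.00
R4 (z=91.0): ¬severe=1−0.24=0.76, ¬icy=1−0.64=0.36; AND[max(0, a+b−1)] → w = 0.12
Weighted average = (0.01·75.1 + 0.00·77.7 + 0.00·23.2 + 0.12·91.0) / (0.01 + 0.00 + 0.00 + 0.12)
  = 11.6710 / 0.1300 = 89.777

89.777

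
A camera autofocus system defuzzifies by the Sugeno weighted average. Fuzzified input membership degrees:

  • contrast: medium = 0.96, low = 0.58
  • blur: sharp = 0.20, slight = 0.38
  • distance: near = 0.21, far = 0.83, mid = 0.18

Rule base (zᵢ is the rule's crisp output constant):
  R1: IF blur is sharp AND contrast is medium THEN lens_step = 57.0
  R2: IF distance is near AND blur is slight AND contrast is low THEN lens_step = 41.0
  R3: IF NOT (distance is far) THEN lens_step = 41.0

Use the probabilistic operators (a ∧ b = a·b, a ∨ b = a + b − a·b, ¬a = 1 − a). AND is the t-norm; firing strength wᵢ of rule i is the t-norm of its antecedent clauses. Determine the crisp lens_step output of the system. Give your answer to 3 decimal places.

48.524

R1 (z=57.0): sharp=0.20, medium=0.96; AND[a·b] → w = 0.1920
R2 (z=41.0): near=0.21, slight=0.38, low=0.58; AND[a·b] → w = 0.0463
R3 (z=41.0): ¬far=1−0.83=0.17 → w = 0.1700
Weighted average = (0.1920·57.0 + 0.0463·41.0 + 0.1700·41.0) / (0.1920 + 0.0463 + 0.1700)
  = 19.8116 / 0.4083 = 48.524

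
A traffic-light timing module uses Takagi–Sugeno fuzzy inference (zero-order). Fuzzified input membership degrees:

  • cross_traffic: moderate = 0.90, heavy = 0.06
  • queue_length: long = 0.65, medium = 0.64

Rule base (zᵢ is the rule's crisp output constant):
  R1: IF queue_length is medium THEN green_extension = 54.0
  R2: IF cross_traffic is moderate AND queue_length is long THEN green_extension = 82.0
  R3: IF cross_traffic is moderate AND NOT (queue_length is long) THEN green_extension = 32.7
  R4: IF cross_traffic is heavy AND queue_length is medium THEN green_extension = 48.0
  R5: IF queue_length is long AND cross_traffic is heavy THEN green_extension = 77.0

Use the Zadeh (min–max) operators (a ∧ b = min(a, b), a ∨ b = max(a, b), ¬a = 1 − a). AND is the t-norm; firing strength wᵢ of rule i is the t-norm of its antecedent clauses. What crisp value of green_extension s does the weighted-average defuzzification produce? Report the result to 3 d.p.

R1 (z=54.0): medium=0.64 → w = 0.64
R2 (z=82.0): moderate=0.90, long=0.65; AND[min(a, b)] → w = 0.65
R3 (z=32.7): moderate=0.90, ¬long=1−0.65=0.35; AND[min(a, b)] → w = 0.35
R4 (z=48.0): heavy=0.06, medium=0.64; AND[min(a, b)] → w = 0.06
R5 (z=77.0): long=0.65, heavy=0.06; AND[min(a, b)] → w = 0.06
Weighted average = (0.64·54.0 + 0.65·82.0 + 0.35·32.7 + 0.06·48.0 + 0.06·77.0) / (0.64 + 0.65 + 0.35 + 0.06 + 0.06)
  = 106.8050 / 1.7600 = 60.685

60.685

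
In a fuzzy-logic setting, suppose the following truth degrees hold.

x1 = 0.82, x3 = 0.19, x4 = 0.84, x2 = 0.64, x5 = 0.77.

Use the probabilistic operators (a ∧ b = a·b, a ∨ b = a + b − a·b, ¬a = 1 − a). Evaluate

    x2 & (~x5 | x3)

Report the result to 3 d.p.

0.241

~x5 = 1 − 0.7700 = 0.2300
~x5 | x3 = a + b − a·b on (0.2300, 0.1900) = 0.3763
x2 & (~x5 | x3) = a·b on (0.6400, 0.3763) = 0.2408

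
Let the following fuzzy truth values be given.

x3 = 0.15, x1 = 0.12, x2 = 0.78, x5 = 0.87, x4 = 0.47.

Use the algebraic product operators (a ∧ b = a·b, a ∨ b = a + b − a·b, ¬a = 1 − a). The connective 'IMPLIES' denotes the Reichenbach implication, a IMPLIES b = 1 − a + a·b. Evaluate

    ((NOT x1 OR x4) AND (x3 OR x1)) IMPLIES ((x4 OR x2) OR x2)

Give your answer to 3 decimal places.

NOT x1 = 1 − 0.1200 = 0.8800
NOT x1 OR x4 = a + b − a·b on (0.8800, 0.4700) = 0.9364
x3 OR x1 = a + b − a·b on (0.1500, 0.1200) = 0.2520
(NOT x1 OR x4) AND (x3 OR x1) = a·b on (0.9364, 0.2520) = 0.2360
x4 OR x2 = a + b − a·b on (0.4700, 0.7800) = 0.8834
(x4 OR x2) OR x2 = a + b − a·b on (0.8834, 0.7800) = 0.9743
((NOT x1 OR x4) AND (x3 OR x1)) IMPLIES ((x4 OR x2) OR x2)  [Reichenbach: 1 − a + a·b] with a=0.2360, b=0.9743 → 0.9939

0.994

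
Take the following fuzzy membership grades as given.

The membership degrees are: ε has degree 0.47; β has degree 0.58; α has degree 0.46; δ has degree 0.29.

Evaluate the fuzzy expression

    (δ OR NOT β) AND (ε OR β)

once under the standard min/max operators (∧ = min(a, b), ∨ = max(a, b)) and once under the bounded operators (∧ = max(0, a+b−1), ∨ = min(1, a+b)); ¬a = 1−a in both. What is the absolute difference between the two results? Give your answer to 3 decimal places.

0.290

Under standard min/max:
  NOT β = 1 − 0.58 = 0.42
  δ OR NOT β = max(a, b) on (0.29, 0.42) = 0.42
  ε OR β = max(a, b) on (0.47, 0.58) = 0.58
  (δ OR NOT β) AND (ε OR β) = min(a, b) on (0.42, 0.58) = 0.42
  → value = 0.4200
Under bounded:
  NOT β = 1 − 0.58 = 0.42
  δ OR NOT β = min(1, a+b) on (0.29, 0.42) = 0.71
  ε OR β = min(1, a+b) on (0.47, 0.58) = 1.00
  (δ OR NOT β) AND (ε OR β) = max(0, a+b−1) on (0.71, 1.00) = 0.71
  → value = 0.7100
|0.4200 − 0.7100| = 0.290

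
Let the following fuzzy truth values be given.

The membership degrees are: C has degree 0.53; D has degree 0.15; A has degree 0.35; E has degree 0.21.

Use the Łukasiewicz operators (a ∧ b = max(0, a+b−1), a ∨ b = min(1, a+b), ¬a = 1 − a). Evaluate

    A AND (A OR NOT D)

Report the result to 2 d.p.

NOT D = 1 − 0.15 = 0.85
A OR NOT D = min(1, a+b) on (0.35, 0.85) = 1.00
A AND (A OR NOT D) = max(0, a+b−1) on (0.35, 1.00) = 0.35

0.35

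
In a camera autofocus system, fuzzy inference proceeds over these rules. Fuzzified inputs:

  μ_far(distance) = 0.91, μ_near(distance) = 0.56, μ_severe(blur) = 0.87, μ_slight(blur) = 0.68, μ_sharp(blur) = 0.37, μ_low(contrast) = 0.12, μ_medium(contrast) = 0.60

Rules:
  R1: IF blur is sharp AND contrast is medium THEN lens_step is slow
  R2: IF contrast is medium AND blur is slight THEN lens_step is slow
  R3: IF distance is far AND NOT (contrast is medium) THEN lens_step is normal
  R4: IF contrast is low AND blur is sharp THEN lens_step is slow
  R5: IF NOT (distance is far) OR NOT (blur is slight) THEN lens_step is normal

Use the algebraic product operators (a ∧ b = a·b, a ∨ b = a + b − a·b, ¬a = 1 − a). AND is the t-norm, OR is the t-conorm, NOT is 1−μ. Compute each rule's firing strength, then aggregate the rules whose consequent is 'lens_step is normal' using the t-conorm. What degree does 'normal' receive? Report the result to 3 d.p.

R1: sharp=0.37, medium=0.60; AND[a·b] → w = 0.2220
R2: medium=0.60, slight=0.68; AND[a·b] → w = 0.4080
R3: far=0.91, ¬medium=1−0.60=0.40; AND[a·b] → w = 0.3640
R4: low=0.12, sharp=0.37; AND[a·b] → w = 0.0444
R5: ¬far=1−0.91=0.09, ¬slight=1−0.68=0.32; OR[a + b − a·b] → w = 0.3812
Rules with consequent 'normal': {R3, R5} → strengths 0.3640, 0.3812
Aggregate via t-conorm [a + b − a·b]: 0.6064

0.606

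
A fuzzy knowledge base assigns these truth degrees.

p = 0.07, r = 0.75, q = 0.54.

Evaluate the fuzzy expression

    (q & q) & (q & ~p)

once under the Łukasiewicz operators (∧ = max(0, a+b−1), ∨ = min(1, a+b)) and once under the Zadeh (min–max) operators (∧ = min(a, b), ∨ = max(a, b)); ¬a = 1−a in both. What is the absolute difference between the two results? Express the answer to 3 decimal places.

0.540

Under Łukasiewicz:
  q & q = max(0, a+b−1) on (0.54, 0.54) = 0.08
  ~p = 1 − 0.07 = 0.93
  q & ~p = max(0, a+b−1) on (0.54, 0.93) = 0.47
  (q & q) & (q & ~p) = max(0, a+b−1) on (0.08, 0.47) = 0.00
  → value = 0.0000
Under Zadeh (min–max):
  q & q = min(a, b) on (0.54, 0.54) = 0.54
  ~p = 1 − 0.07 = 0.93
  q & ~p = min(a, b) on (0.54, 0.93) = 0.54
  (q & q) & (q & ~p) = min(a, b) on (0.54, 0.54) = 0.54
  → value = 0.5400
|0.0000 − 0.5400| = 0.540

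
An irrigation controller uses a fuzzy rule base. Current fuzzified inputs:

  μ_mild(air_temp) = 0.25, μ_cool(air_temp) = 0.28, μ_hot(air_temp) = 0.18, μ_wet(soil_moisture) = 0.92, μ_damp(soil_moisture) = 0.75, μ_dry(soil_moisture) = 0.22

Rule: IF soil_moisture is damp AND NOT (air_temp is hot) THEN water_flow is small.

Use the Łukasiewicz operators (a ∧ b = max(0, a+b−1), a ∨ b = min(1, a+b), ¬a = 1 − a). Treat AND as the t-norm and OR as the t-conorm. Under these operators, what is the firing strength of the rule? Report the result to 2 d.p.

firing strength: damp=0.75, ¬hot=1−0.18=0.82; AND[max(0, a+b−1)] → w = 0.57

0.57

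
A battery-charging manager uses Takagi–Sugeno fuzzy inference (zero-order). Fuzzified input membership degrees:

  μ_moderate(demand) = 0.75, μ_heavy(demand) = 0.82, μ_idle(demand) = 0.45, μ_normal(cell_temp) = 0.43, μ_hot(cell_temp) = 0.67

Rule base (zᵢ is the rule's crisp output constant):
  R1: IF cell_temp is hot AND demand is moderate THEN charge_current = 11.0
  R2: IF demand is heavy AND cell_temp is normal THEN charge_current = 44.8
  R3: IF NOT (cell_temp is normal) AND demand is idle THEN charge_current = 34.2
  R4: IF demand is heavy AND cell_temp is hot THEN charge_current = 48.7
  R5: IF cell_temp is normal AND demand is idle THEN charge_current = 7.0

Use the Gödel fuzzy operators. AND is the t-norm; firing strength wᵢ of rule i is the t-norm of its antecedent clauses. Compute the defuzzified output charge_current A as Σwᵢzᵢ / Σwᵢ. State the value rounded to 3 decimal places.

R1 (z=11.0): hot=0.67, moderate=0.75; AND[min(a, b)] → w = 0.67
R2 (z=44.8): heavy=0.82, normal=0.43; AND[min(a, b)] → w = 0.43
R3 (z=34.2): ¬normal=1−0.43=0.57, idle=0.45; AND[min(a, b)] → w = 0.45
R4 (z=48.7): heavy=0.82, hot=0.67; AND[min(a, b)] → w = 0.67
R5 (z=7.0): normal=0.43, idle=0.45; AND[min(a, b)] → w = 0.43
Weighted average = (0.67·11.0 + 0.43·44.8 + 0.45·34.2 + 0.67·48.7 + 0.43·7.0) / (0.67 + 0.43 + 0.45 + 0.67 + 0.43)
  = 77.6630 / 2.6500 = 29.307

29.307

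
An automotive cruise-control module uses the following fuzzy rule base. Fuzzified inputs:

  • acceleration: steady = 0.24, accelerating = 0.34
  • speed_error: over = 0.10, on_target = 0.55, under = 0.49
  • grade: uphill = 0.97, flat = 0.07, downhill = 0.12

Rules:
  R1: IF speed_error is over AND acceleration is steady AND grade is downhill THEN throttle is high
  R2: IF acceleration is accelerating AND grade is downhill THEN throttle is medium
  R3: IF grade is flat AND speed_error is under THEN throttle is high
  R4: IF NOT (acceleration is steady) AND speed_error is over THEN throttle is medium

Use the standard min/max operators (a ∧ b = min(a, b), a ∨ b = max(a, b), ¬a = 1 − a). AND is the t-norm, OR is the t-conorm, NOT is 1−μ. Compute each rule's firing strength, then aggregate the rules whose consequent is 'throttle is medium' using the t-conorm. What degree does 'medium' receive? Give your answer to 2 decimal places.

R1: over=0.10, steady=0.24, downhill=0.12; AND[min(a, b)] → w = 0.10
R2: accelerating=0.34, downhill=0.12; AND[min(a, b)] → w = 0.12
R3: flat=0.07, under=0.49; AND[min(a, b)] → w = 0.07
R4: ¬steady=1−0.24=0.76, over=0.10; AND[min(a, b)] → w = 0.10
Rules with consequent 'medium': {R2, R4} → strengths 0.12, 0.10
Aggregate via t-conorm [max(a, b)]: 0.12

0.12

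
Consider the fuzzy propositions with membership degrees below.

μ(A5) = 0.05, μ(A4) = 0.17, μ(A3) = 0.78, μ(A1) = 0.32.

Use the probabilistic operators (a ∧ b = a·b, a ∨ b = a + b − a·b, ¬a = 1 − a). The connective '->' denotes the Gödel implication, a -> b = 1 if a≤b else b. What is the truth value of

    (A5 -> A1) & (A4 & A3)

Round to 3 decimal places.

0.133

A5 -> A1  [Gödel: 1 if a≤b else b] with a=0.0500, b=0.3200 → 1.0000
A4 & A3 = a·b on (0.1700, 0.7800) = 0.1326
(A5 -> A1) & (A4 & A3) = a·b on (1.0000, 0.1326) = 0.1326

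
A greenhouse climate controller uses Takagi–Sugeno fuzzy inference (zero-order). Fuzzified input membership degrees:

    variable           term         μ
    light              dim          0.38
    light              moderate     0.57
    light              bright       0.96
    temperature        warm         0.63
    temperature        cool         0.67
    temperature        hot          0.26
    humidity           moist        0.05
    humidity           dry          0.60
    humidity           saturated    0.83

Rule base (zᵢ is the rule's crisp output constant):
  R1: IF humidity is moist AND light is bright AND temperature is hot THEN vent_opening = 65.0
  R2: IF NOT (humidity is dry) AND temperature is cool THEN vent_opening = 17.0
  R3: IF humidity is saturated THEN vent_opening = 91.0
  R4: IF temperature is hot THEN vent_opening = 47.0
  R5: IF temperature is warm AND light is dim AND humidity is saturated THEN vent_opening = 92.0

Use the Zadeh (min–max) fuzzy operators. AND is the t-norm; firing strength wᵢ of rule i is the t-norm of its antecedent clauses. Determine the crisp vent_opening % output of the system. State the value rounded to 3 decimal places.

R1 (z=65.0): moist=0.05, bright=0.96, hot=0.26; AND[min(a, b)] → w = 0.05
R2 (z=17.0): ¬dry=1−0.60=0.40, cool=0.67; AND[min(a, b)] → w = 0.40
R3 (z=91.0): saturated=0.83 → w = 0.83
R4 (z=47.0): hot=0.26 → w = 0.26
R5 (z=92.0): warm=0.63, dim=0.38, saturated=0.83; AND[min(a, b)] → w = 0.38
Weighted average = (0.05·65.0 + 0.40·17.0 + 0.83·91.0 + 0.26·47.0 + 0.38·92.0) / (0.05 + 0.40 + 0.83 + 0.26 + 0.38)
  = 132.7600 / 1.9200 = 69.146

69.146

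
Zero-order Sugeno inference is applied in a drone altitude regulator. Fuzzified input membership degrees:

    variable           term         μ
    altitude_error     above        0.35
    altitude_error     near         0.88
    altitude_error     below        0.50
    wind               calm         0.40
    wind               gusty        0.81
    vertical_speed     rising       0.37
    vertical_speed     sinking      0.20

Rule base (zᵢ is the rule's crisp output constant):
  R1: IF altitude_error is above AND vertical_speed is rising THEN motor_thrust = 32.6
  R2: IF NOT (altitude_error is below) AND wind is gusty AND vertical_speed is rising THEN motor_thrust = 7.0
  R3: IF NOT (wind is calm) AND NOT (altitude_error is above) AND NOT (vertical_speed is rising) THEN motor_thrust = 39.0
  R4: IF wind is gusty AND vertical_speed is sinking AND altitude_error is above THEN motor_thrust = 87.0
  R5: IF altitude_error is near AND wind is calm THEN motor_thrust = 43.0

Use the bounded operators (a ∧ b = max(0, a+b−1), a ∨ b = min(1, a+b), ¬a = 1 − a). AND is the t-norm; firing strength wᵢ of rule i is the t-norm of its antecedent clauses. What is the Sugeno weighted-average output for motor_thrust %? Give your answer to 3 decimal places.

R1 (z=32.6): above=0.35, rising=0.37; AND[max(0, a+b−1)] → w = 0.00
R2 (z=7.0): ¬below=1−0.50=0.50, gusty=0.81, rising=0.37; AND[max(0, a+b−1)] → w = 0.00
R3 (z=39.0): ¬calm=1−0.40=0.60, ¬above=1−0.35=0.65, ¬rising=1−0.37=0.63; AND[max(0, a+b−1)] → w = 0.00
R4 (z=87.0): gusty=0.81, sinking=0.20, above=0.35; AND[max(0, a+b−1)] → w = 0.00
R5 (z=43.0): near=0.88, calm=0.40; AND[max(0, a+b−1)] → w = 0.28
Weighted average = (0.00·32.6 + 0.00·7.0 + 0.00·39.0 + 0.00·87.0 + 0.28·43.0) / (0.00 + 0.00 + 0.00 + 0.00 + 0.28)
  = 12.0400 / 0.2800 = 43.000

43.000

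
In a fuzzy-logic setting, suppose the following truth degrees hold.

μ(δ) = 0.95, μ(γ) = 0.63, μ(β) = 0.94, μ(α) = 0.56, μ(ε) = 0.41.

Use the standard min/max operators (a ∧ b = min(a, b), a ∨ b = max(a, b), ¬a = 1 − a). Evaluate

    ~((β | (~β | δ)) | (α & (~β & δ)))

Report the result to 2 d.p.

~β = 1 − 0.94 = 0.06
~β | δ = max(a, b) on (0.06, 0.95) = 0.95
β | (~β | δ) = max(a, b) on (0.94, 0.95) = 0.95
~β = 1 − 0.94 = 0.06
~β & δ = min(a, b) on (0.06, 0.95) = 0.06
α & (~β & δ) = min(a, b) on (0.56, 0.06) = 0.06
(β | (~β | δ)) | (α & (~β & δ)) = max(a, b) on (0.95, 0.06) = 0.95
~((β | (~β | δ)) | (α & (~β & δ))) = 1 − 0.95 = 0.05

0.05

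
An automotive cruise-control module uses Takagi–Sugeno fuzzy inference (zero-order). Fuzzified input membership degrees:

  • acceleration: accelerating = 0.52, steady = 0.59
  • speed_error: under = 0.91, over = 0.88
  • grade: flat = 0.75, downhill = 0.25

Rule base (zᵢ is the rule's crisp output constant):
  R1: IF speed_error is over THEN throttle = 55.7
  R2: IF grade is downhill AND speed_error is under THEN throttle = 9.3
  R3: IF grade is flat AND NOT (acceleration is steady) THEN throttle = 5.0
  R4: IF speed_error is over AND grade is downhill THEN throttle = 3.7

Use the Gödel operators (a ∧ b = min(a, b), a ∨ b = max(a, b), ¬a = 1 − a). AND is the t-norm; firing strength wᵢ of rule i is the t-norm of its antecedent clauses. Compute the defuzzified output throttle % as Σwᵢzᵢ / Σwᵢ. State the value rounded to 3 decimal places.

30.344

R1 (z=55.7): over=0.88 → w = 0.88
R2 (z=9.3): downhill=0.25, under=0.91; AND[min(a, b)] → w = 0.25
R3 (z=5.0): flat=0.75, ¬steady=1−0.59=0.41; AND[min(a, b)] → w = 0.41
R4 (z=3.7): over=0.88, downhill=0.25; AND[min(a, b)] → w = 0.25
Weighted average = (0.88·55.7 + 0.25·9.3 + 0.41·5.0 + 0.25·3.7) / (0.88 + 0.25 + 0.41 + 0.25)
  = 54.3160 / 1.7900 = 30.344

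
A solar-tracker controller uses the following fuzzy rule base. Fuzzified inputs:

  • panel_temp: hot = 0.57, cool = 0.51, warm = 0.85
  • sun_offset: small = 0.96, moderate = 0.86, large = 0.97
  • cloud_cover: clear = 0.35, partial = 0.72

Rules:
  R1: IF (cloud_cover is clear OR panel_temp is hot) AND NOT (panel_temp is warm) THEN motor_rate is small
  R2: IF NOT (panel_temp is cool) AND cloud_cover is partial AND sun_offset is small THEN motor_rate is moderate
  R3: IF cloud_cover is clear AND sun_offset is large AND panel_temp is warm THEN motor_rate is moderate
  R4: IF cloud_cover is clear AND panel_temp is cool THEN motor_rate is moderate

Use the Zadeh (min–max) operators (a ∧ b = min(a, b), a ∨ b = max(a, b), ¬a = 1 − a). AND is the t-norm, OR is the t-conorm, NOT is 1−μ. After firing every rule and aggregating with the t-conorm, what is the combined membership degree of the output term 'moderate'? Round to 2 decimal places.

0.49

R1: (clear=0.35 OR hot=0.57) = 0.57; AND[min(a, b)] with ¬warm=1−0.85=0.15 → w = 0.15
R2: ¬cool=1−0.51=0.49, partial=0.72, small=0.96; AND[min(a, b)] → w = 0.49
R3: clear=0.35, large=0.97, warm=0.85; AND[min(a, b)] → w = 0.35
R4: clear=0.35, cool=0.51; AND[min(a, b)] → w = 0.35
Rules with consequent 'moderate': {R2, R3, R4} → strengths 0.49, 0.35, 0.35
Aggregate via t-conorm [max(a, b)]: 0.49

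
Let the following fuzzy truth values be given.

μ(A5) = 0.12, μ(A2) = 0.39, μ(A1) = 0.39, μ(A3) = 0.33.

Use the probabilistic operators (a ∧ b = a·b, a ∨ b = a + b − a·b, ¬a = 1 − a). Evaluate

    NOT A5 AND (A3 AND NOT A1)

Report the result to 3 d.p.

0.177

NOT A5 = 1 − 0.1200 = 0.8800
NOT A1 = 1 − 0.3900 = 0.6100
A3 AND NOT A1 = a·b on (0.3300, 0.6100) = 0.2013
NOT A5 AND (A3 AND NOT A1) = a·b on (0.8800, 0.2013) = 0.1771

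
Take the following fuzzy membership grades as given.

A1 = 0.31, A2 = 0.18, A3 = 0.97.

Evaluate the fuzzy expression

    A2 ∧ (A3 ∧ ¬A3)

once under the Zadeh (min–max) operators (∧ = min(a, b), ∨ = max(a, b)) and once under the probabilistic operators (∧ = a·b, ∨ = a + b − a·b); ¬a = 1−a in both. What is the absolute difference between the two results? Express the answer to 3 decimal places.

Under Zadeh (min–max):
  ¬A3 = 1 − 0.97 = 0.03
  A3 ∧ ¬A3 = min(a, b) on (0.97, 0.03) = 0.03
  A2 ∧ (A3 ∧ ¬A3) = min(a, b) on (0.18, 0.03) = 0.03
  → value = 0.0300
Under probabilistic:
  ¬A3 = 1 − 0.9700 = 0.0300
  A3 ∧ ¬A3 = a·b on (0.9700, 0.0300) = 0.0291
  A2 ∧ (A3 ∧ ¬A3) = a·b on (0.1800, 0.0291) = 0.0052
  → value = 0.0052
|0.0300 − 0.0052| = 0.025

0.025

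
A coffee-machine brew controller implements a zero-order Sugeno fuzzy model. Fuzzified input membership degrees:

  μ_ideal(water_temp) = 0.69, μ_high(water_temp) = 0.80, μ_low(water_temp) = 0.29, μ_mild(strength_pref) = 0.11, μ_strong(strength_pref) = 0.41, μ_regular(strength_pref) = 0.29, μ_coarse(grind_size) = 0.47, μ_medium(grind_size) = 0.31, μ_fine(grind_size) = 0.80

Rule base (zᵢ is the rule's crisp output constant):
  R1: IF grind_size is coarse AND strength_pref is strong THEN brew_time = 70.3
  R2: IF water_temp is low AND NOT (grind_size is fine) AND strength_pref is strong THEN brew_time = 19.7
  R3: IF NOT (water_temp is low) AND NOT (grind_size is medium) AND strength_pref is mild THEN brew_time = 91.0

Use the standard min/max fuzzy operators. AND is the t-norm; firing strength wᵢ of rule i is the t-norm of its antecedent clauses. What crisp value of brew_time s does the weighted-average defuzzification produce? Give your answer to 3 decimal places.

59.407

R1 (z=70.3): coarse=0.47, strong=0.41; AND[min(a, b)] → w = 0.41
R2 (z=19.7): low=0.29, ¬fine=1−0.80=0.20, strong=0.41; AND[min(a, b)] → w = 0.20
R3 (z=91.0): ¬low=1−0.29=0.71, ¬medium=1−0.31=0.69, mild=0.11; AND[min(a, b)] → w = 0.11
Weighted average = (0.41·70.3 + 0.20·19.7 + 0.11·91.0) / (0.41 + 0.20 + 0.11)
  = 42.7730 / 0.7200 = 59.407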